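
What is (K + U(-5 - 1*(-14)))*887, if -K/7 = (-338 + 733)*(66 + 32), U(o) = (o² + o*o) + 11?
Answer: -240196939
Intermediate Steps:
U(o) = 11 + 2*o² (U(o) = (o² + o²) + 11 = 2*o² + 11 = 11 + 2*o²)
K = -270970 (K = -7*(-338 + 733)*(66 + 32) = -2765*98 = -7*38710 = -270970)
(K + U(-5 - 1*(-14)))*887 = (-270970 + (11 + 2*(-5 - 1*(-14))²))*887 = (-270970 + (11 + 2*(-5 + 14)²))*887 = (-270970 + (11 + 2*9²))*887 = (-270970 + (11 + 2*81))*887 = (-270970 + (11 + 162))*887 = (-270970 + 173)*887 = -270797*887 = -240196939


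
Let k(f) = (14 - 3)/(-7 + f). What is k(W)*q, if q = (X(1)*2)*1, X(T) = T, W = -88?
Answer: -22/95 ≈ -0.23158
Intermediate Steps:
k(f) = 11/(-7 + f)
q = 2 (q = (1*2)*1 = 2*1 = 2)
k(W)*q = (11/(-7 - 88))*2 = (11/(-95))*2 = (11*(-1/95))*2 = -11/95*2 = -22/95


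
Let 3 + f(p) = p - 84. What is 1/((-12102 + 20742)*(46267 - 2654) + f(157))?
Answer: 1/376816390 ≈ 2.6538e-9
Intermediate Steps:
f(p) = -87 + p (f(p) = -3 + (p - 84) = -3 + (-84 + p) = -87 + p)
1/((-12102 + 20742)*(46267 - 2654) + f(157)) = 1/((-12102 + 20742)*(46267 - 2654) + (-87 + 157)) = 1/(8640*43613 + 70) = 1/(376816320 + 70) = 1/376816390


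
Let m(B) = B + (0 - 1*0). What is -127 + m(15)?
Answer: -112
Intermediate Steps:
m(B) = B (m(B) = B + (0 + 0) = B + 0 = B)
-127 + m(15) = -127 + 15 = -112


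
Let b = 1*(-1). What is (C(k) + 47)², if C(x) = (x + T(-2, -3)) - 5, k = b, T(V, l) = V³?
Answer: 1089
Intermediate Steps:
b = -1
k = -1
C(x) = -13 + x (C(x) = (x + (-2)³) - 5 = (x - 8) - 5 = (-8 + x) - 5 = -13 + x)
(C(k) + 47)² = ((-13 - 1) + 47)² = (-14 + 47)² = 33² = 1089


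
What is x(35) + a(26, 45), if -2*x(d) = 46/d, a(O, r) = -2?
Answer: -93/35 ≈ -2.6571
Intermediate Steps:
x(d) = -23/d
x(35) + a(26, 45) = -23/35 - 2 = -93/35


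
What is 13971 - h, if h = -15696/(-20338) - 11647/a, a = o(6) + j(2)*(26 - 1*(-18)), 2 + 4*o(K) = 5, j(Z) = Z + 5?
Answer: 9259045703/660985 ≈ 14008.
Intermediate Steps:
j(Z) = 5 + Z
o(K) = ¾ (o(K) = -½ + (¼)*5 = -½ + 5/4 = ¾)
a = 1235/4 (a = ¾ + (5 + 2)*(26 - 1*(-18)) = ¾ + 7*(26 + 18) = ¾ + 7*44 = ¾ + 308 = 1235/4 ≈ 308.75)
h = -24424268/660985 (h = -15696/(-20338) - 11647/1235/4 = -15696*(-1/20338) - 11647*4/1235 = 7848/10169 - 2452/65 = -24424268/660985 ≈ -36.951)
13971 - h = 13971 - 1*(-24424268/660985) = 13971 + 24424268/660985 = 9259045703/660985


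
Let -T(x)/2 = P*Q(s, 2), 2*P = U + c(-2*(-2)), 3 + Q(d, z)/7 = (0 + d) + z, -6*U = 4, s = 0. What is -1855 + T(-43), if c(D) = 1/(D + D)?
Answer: -44611/24 ≈ -1858.8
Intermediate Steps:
U = -⅔ (U = -⅙*4 = -⅔ ≈ -0.66667)
Q(d, z) = -21 + 7*d + 7*z (Q(d, z) = -21 + 7*((0 + d) + z) = -21 + 7*(d + z) = -21 + (7*d + 7*z) = -21 + 7*d + 7*z)
c(D) = 1/(2*D)
P = -13/48 (P = (-⅔ + 1/(2*((-2*(-2)))))/2 = (-⅔ + (½)/4)/2 = (-⅔ + (½)*(¼))/2 = (-⅔ + ⅛)/2 = (½)*(-13/24) = -13/48 ≈ -0.27083)
T(x) = -91/24 (T(x) = -(-13)*(-21 + 7*0 + 7*2)/24 = -(-13)*(-21 + 0 + 14)/24 = -(-13)*(-7)/24 = -2*91/48 = -91/24)
-1855 + T(-43) = -1855 - 91/24 = -44611/24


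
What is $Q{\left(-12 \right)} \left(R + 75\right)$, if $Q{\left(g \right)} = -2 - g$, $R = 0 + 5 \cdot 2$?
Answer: $850$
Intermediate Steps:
$R = 10$ ($R = 0 + 10 = 10$)
$Q{\left(-12 \right)} \left(R + 75\right) = \left(-2 - -12\right) \left(10 + 75\right) = \left(-2 + 12\right) 85 = 10 \cdot 85 = 850$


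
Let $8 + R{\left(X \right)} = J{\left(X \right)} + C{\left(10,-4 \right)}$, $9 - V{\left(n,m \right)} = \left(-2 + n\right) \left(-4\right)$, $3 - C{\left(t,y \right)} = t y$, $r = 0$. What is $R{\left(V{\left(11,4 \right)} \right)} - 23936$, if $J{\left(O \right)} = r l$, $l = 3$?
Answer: $-23901$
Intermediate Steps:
$C{\left(t,y \right)} = 3 - t y$
$J{\left(O \right)} = 0$ ($J{\left(O \right)} = 0 \cdot 3 = 0$)
$V{\left(n,m \right)} = 1 + 4 n$ ($V{\left(n,m \right)} = 9 - \left(-2 + n\right) \left(-4\right) = 9 - \left(8 - 4 n\right) = 9 + \left(-8 + 4 n\right) = 1 + 4 n$)
$R{\left(X \right)} = 35$ ($R{\left(X \right)} = -8 - \left(-3 + 10 \left(-4\right)\right) = -8 + \left(0 + \left(3 + 40\right)\right) = -8 + \left(0 + 43\right) = -8 + 43 = 35$)
$R{\left(V{\left(11,4 \right)} \right)} - 23936 = 35 - 23936 = -23901$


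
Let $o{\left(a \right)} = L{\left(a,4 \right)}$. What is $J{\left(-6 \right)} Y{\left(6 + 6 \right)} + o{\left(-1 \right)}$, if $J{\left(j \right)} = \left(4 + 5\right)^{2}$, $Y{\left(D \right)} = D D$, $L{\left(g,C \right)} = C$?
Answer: $11668$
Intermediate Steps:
$o{\left(a \right)} = 4$
$Y{\left(D \right)} = D^{2}$
$J{\left(j \right)} = 81$ ($J{\left(j \right)} = 9^{2} = 81$)
$J{\left(-6 \right)} Y{\left(6 + 6 \right)} + o{\left(-1 \right)} = 81 \left(6 + 6\right)^{2} + 4 = 81 \cdot 12^{2} + 4 = 81 \cdot 144 + 4 = 11664 + 4 = 11668$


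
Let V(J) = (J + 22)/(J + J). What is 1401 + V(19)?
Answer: 53279/38 ≈ 1402.1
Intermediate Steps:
V(J) = (22 + J)/(2*J) (V(J) = (22 + J)/((2*J)) = (22 + J)*(1/(2*J)) = (22 + J)/(2*J))
1401 + V(19) = 1401 + (½)*(22 + 19)/19 = 1401 + (½)*(1/19)*41 = 1401 + 41/38 = 53279/38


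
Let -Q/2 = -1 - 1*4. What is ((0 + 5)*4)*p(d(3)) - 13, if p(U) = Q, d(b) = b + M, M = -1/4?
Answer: 187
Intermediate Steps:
M = -¼ (M = -1*¼ = -¼ ≈ -0.25000)
d(b) = -¼ + b (d(b) = b - ¼ = -¼ + b)
Q = 10 (Q = -2*(-1 - 1*4) = -2*(-1 - 4) = -2*(-5) = 10)
p(U) = 10
((0 + 5)*4)*p(d(3)) - 13 = ((0 + 5)*4)*10 - 13 = (5*4)*10 - 13 = 20*10 - 13 = 200 - 13 = 187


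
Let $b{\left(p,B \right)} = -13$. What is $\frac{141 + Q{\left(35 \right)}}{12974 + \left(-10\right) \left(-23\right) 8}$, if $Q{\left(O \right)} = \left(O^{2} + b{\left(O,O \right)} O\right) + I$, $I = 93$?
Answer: $\frac{502}{7407} \approx 0.067774$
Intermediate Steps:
$Q{\left(O \right)} = 93 + O^{2} - 13 O$ ($Q{\left(O \right)} = \left(O^{2} - 13 O\right) + 93 = 93 + O^{2} - 13 O$)
$\frac{141 + Q{\left(35 \right)}}{12974 + \left(-10\right) \left(-23\right) 8} = \frac{141 + \left(93 + 35^{2} - 455\right)}{12974 + \left(-10\right) \left(-23\right) 8} = \frac{141 + \left(93 + 1225 - 455\right)}{12974 + 230 \cdot 8} = \frac{141 + 863}{12974 + 1840} = \frac{1004}{14814} = 1004 \cdot \frac{1}{14814} = \frac{502}{7407}$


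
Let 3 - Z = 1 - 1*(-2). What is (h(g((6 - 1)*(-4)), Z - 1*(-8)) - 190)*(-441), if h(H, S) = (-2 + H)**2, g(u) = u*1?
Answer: -129654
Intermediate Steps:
Z = 0 (Z = 3 - (1 - 1*(-2)) = 3 - (1 + 2) = 3 - 1*3 = 3 - 3 = 0)
g(u) = u
(h(g((6 - 1)*(-4)), Z - 1*(-8)) - 190)*(-441) = ((-2 + (6 - 1)*(-4))**2 - 190)*(-441) = ((-2 + 5*(-4))**2 - 190)*(-441) = ((-2 - 20)**2 - 190)*(-441) = ((-22)**2 - 190)*(-441) = (484 - 190)*(-441) = 294*(-441) = -129654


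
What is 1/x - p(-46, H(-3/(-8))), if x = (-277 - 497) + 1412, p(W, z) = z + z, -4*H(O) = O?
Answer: 965/5104 ≈ 0.18907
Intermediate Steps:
H(O) = -O/4
p(W, z) = 2*z
x = 638 (x = -774 + 1412 = 638)
1/x - p(-46, H(-3/(-8))) = 1/638 - 2*(-(-3)/(4*(-8))) = 1/638 - 2*(-(-3)*(-1)/(4*8)) = 1/638 - 2*(-1/4*3/8) = 1/638 - 2*(-3)/32 = 1/638 - 1*(-3/16) = 1/638 + 3/16 = 965/5104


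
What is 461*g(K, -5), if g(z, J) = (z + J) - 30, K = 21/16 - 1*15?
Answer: -359119/16 ≈ -22445.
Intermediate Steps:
K = -219/16 (K = 21*(1/16) - 15 = 21/16 - 15 = -219/16 ≈ -13.688)
g(z, J) = -30 + J + z (g(z, J) = (J + z) - 30 = -30 + J + z)
461*g(K, -5) = 461*(-30 - 5 - 219/16) = 461*(-779/16) = -359119/16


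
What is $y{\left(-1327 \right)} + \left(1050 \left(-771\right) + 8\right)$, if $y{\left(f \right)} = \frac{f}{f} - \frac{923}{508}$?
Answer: $- \frac{411247751}{508} \approx -8.0954 \cdot 10^{5}$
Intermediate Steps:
$y{\left(f \right)} = - \frac{415}{508}$ ($y{\left(f \right)} = 1 - \frac{923}{508} = - \frac{415}{508}$)
$y{\left(-1327 \right)} + \left(1050 \left(-771\right) + 8\right) = - \frac{415}{508} + \left(1050 \left(-771\right) + 8\right) = - \frac{415}{508} + \left(-809550 + 8\right) = - \frac{415}{508} - 809542 = - \frac{411247751}{508}$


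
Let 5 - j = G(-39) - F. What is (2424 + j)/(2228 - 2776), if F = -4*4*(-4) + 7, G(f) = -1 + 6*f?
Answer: -2735/548 ≈ -4.9909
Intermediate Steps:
F = 71 (F = -16*(-4) + 7 = 64 + 7 = 71)
j = 311 (j = 5 - ((-1 + 6*(-39)) - 1*71) = 5 - ((-1 - 234) - 71) = 5 - (-235 - 71) = 5 - 1*(-306) = 5 + 306 = 311)
(2424 + j)/(2228 - 2776) = (2424 + 311)/(2228 - 2776) = 2735/(-548) = 2735*(-1/548) = -2735/548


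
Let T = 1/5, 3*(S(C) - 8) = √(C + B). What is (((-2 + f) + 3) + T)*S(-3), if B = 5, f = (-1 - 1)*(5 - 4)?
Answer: -32/5 - 4*√2/15 ≈ -6.7771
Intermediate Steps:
f = -2 (f = -2*1 = -2)
S(C) = 8 + √(5 + C)/3 (S(C) = 8 + √(C + 5)/3 = 8 + √(5 + C)/3)
T = ⅕ ≈ 0.20000
(((-2 + f) + 3) + T)*S(-3) = (((-2 - 2) + 3) + ⅕)*(8 + √(5 - 3)/3) = ((-4 + 3) + ⅕)*(8 + √2/3) = (-1 + ⅕)*(8 + √2/3) = -4*(8 + √2/3)/5 = -32/5 - 4*√2/15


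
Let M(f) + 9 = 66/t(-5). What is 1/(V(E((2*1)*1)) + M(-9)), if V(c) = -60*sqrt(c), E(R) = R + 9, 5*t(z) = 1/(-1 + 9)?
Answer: 877/2294187 + 20*sqrt(11)/2294187 ≈ 0.00041118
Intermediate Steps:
t(z) = 1/40 (t(z) = 1/(5*(-1 + 9)) = (1/5)/8 = (1/5)*(1/8) = 1/40)
E(R) = 9 + R
M(f) = 2631 (M(f) = -9 + 66/(1/40) = -9 + 66*40 = -9 + 2640 = 2631)
1/(V(E((2*1)*1)) + M(-9)) = 1/(-60*sqrt(9 + (2*1)*1) + 2631) = 1/(-60*sqrt(9 + 2*1) + 2631) = 1/(-60*sqrt(9 + 2) + 2631) = 1/(-60*sqrt(11) + 2631) = 1/(2631 - 60*sqrt(11))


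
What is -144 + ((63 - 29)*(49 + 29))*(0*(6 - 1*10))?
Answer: -144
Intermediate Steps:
-144 + ((63 - 29)*(49 + 29))*(0*(6 - 1*10)) = -144 + (34*78)*(0*(6 - 10)) = -144 + 2652*(0*(-4)) = -144 + 2652*0 = -144 + 0 = -144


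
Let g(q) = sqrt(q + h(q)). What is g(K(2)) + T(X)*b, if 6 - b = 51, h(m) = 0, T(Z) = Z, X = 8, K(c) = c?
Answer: -360 + sqrt(2) ≈ -358.59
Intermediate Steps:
b = -45 (b = 6 - 1*51 = 6 - 51 = -45)
g(q) = sqrt(q) (g(q) = sqrt(q + 0) = sqrt(q))
g(K(2)) + T(X)*b = sqrt(2) + 8*(-45) = sqrt(2) - 360 = -360 + sqrt(2)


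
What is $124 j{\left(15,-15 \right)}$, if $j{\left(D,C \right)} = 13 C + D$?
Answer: $-22320$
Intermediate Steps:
$j{\left(D,C \right)} = D + 13 C$
$124 j{\left(15,-15 \right)} = 124 \left(15 + 13 \left(-15\right)\right) = 124 \left(15 - 195\right) = 124 \left(-180\right) = -22320$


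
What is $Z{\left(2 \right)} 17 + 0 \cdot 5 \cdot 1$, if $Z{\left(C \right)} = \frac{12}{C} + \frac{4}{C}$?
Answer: $136$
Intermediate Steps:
$Z{\left(C \right)} = \frac{16}{C}$
$Z{\left(2 \right)} 17 + 0 \cdot 5 \cdot 1 = \frac{16}{2} \cdot 17 + 0 \cdot 5 \cdot 1 = 16 \cdot \frac{1}{2} \cdot 17 + 0 \cdot 1 = 8 \cdot 17 + 0 = 136 + 0 = 136$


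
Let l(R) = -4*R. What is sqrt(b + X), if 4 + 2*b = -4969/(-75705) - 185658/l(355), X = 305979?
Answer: sqrt(721790801278419765)/1535730 ≈ 553.21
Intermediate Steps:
b = 1363229047/21500220 (b = -2 + (-4969/(-75705) - 185658/((-4*355)))/2 = -2 + (-4969*(-1/75705) - 185658/(-1420))/2 = -2 + (4969/75705 - 185658*(-1/1420))/2 = -2 + (4969/75705 + 92829/710)/2 = -2 + (1/2)*(1406229487/10750110) = -2 + 1406229487/21500220 = 1363229047/21500220 ≈ 63.405)
sqrt(b + X) = sqrt(1363229047/21500220 + 305979) = sqrt(6579979044427/21500220) = sqrt(721790801278419765)/1535730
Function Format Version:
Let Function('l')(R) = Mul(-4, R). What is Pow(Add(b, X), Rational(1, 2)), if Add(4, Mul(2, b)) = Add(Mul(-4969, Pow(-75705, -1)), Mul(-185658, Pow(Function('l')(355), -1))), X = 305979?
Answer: Mul(Rational(1, 1535730), Pow(721790801278419765, Rational(1, 2))) ≈ 553.21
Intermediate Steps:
b = Rational(1363229047, 21500220) (b = Add(-2, Mul(Rational(1, 2), Add(Mul(-4969, Pow(-75705, -1)), Mul(-185658, Pow(Mul(-4, 355), -1))))) = Add(-2, Mul(Rational(1, 2), Add(Mul(-4969, Rational(-1, 75705)), Mul(-185658, Pow(-1420, -1))))) = Add(-2, Mul(Rational(1, 2), Add(Rational(4969, 75705), Mul(-185658, Rational(-1, 1420))))) = Add(-2, Mul(Rational(1, 2), Add(Rational(4969, 75705), Rational(92829, 710)))) = Add(-2, Mul(Rational(1, 2), Rational(1406229487, 10750110))) = Add(-2, Rational(1406229487, 21500220)) = Rational(1363229047, 21500220) ≈ 63.405)
Pow(Add(b, X), Rational(1, 2)) = Pow(Add(Rational(1363229047, 21500220), 305979), Rational(1, 2)) = Pow(Rational(6579979044427, 21500220), Rational(1, 2)) = Mul(Rational(1, 1535730), Pow(721790801278419765, Rational(1, 2)))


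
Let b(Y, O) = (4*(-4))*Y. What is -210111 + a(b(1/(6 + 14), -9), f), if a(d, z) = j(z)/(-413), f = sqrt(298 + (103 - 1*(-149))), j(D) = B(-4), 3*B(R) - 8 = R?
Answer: -260327533/1239 ≈ -2.1011e+5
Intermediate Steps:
B(R) = 8/3 + R/3
j(D) = 4/3 (j(D) = 8/3 + (1/3)*(-4) = 8/3 - 4/3 = 4/3)
b(Y, O) = -16*Y
f = 5*sqrt(22) (f = sqrt(298 + (103 + 149)) = sqrt(298 + 252) = sqrt(550) = 5*sqrt(22) ≈ 23.452)
a(d, z) = -4/1239 (a(d, z) = (4/3)/(-413) = (4/3)*(-1/413) = -4/1239)
-210111 + a(b(1/(6 + 14), -9), f) = -210111 - 4/1239 = -260327533/1239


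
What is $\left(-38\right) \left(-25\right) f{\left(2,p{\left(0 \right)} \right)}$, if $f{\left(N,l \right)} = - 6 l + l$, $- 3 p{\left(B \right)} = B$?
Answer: $0$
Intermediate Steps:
$p{\left(B \right)} = - \frac{B}{3}$
$f{\left(N,l \right)} = - 5 l$
$\left(-38\right) \left(-25\right) f{\left(2,p{\left(0 \right)} \right)} = \left(-38\right) \left(-25\right) \left(- 5 \left(\left(- \frac{1}{3}\right) 0\right)\right) = 950 \left(\left(-5\right) 0\right) = 950 \cdot 0 = 0$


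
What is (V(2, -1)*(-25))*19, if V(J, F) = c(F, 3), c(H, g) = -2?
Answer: 950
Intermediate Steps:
V(J, F) = -2
(V(2, -1)*(-25))*19 = -2*(-25)*19 = 50*19 = 950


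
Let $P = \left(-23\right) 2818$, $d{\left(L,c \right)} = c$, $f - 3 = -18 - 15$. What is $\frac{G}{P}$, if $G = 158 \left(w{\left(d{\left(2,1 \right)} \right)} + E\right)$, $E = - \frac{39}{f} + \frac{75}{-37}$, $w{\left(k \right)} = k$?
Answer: $- \frac{7979}{11990590} \approx -0.00066544$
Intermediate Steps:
$f = -30$ ($f = 3 - 33 = -30$)
$E = - \frac{269}{370}$ ($E = - \frac{39}{-30} + \frac{75}{-37} = \left(-39\right) \left(- \frac{1}{30}\right) + 75 \left(- \frac{1}{37}\right) = \frac{13}{10} - \frac{75}{37} = - \frac{269}{370} \approx -0.72703$)
$P = -64814$
$G = \frac{7979}{185}$ ($G = 158 \left(1 - \frac{269}{370}\right) = 158 \cdot \frac{101}{370} = \frac{7979}{185} \approx 43.13$)
$\frac{G}{P} = \frac{7979}{185 \left(-64814\right)} = \frac{7979}{185} \left(- \frac{1}{64814}\right) = - \frac{7979}{11990590}$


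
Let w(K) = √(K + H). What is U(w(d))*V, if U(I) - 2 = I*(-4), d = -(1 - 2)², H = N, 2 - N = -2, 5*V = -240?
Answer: -96 + 192*√3 ≈ 236.55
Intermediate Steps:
V = -48 (V = (⅕)*(-240) = -48)
N = 4 (N = 2 - 1*(-2) = 2 + 2 = 4)
H = 4
d = -1 (d = -1*(-1)² = -1*1 = -1)
w(K) = √(4 + K) (w(K) = √(K + 4) = √(4 + K))
U(I) = 2 - 4*I (U(I) = 2 + I*(-4) = 2 - 4*I)
U(w(d))*V = (2 - 4*√(4 - 1))*(-48) = (2 - 4*√3)*(-48) = -96 + 192*√3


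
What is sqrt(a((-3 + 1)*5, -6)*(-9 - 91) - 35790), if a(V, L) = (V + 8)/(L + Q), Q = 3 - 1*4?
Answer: I*sqrt(1755110)/7 ≈ 189.26*I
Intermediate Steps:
Q = -1 (Q = 3 - 4 = -1)
a(V, L) = (8 + V)/(-1 + L) (a(V, L) = (V + 8)/(L - 1) = (8 + V)/(-1 + L))
sqrt(a((-3 + 1)*5, -6)*(-9 - 91) - 35790) = sqrt(((8 + (-3 + 1)*5)/(-1 - 6))*(-9 - 91) - 35790) = sqrt(((8 - 2*5)/(-7))*(-100) - 35790) = sqrt(-(8 - 10)/7*(-100) - 35790) = sqrt(-1/7*(-2)*(-100) - 35790) = sqrt((2/7)*(-100) - 35790) = sqrt(-200/7 - 35790) = sqrt(-250730/7) = I*sqrt(1755110)/7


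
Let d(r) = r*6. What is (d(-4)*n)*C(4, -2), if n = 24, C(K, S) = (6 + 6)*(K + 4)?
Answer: -55296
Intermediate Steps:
d(r) = 6*r
C(K, S) = 48 + 12*K (C(K, S) = 12*(4 + K) = 48 + 12*K)
(d(-4)*n)*C(4, -2) = ((6*(-4))*24)*(48 + 12*4) = (-24*24)*(48 + 48) = -576*96 = -55296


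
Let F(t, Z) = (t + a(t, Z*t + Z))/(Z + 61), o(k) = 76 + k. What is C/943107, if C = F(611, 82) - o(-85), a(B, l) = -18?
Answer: 1880/134864301 ≈ 1.3940e-5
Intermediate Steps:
F(t, Z) = (-18 + t)/(61 + Z) (F(t, Z) = (t - 18)/(Z + 61) = (-18 + t)/(61 + Z))
C = 1880/143 (C = (-18 + 611)/(61 + 82) - (76 - 85) = 593/143 - 1*(-9) = (1/143)*593 + 9 = 593/143 + 9 = 1880/143 ≈ 13.147)
C/943107 = (1880/143)/943107 = (1880/143)*(1/943107) = 1880/134864301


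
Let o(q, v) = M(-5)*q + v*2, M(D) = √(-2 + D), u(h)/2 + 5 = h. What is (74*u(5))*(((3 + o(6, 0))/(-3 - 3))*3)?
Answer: 0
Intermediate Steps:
u(h) = -10 + 2*h
o(q, v) = 2*v + I*q*√7 (o(q, v) = √(-2 - 5)*q + v*2 = √(-7)*q + 2*v = (I*√7)*q + 2*v = I*q*√7 + 2*v = 2*v + I*q*√7)
(74*u(5))*(((3 + o(6, 0))/(-3 - 3))*3) = (74*(-10 + 2*5))*(((3 + (2*0 + I*6*√7))/(-3 - 3))*3) = (74*(-10 + 10))*(((3 + (0 + 6*I*√7))/(-6))*3) = (74*0)*(((3 + 6*I*√7)*(-⅙))*3) = 0*((-½ - I*√7)*3) = 0*(-3/2 - 3*I*√7) = 0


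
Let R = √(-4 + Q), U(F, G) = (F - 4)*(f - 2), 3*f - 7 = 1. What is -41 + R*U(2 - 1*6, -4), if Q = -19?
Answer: -41 - 16*I*√23/3 ≈ -41.0 - 25.578*I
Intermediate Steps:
f = 8/3 (f = 7/3 + (⅓)*1 = 7/3 + ⅓ = 8/3 ≈ 2.6667)
U(F, G) = -8/3 + 2*F/3 (U(F, G) = (F - 4)*(8/3 - 2) = (-4 + F)*(⅔) = -8/3 + 2*F/3)
R = I*√23 (R = √(-4 - 19) = √(-23) = I*√23 ≈ 4.7958*I)
-41 + R*U(2 - 1*6, -4) = -41 + (I*√23)*(-8/3 + 2*(2 - 1*6)/3) = -41 + (I*√23)*(-8/3 + 2*(2 - 6)/3) = -41 + (I*√23)*(-8/3 + (⅔)*(-4)) = -41 + (I*√23)*(-8/3 - 8/3) = -41 + (I*√23)*(-16/3) = -41 - 16*I*√23/3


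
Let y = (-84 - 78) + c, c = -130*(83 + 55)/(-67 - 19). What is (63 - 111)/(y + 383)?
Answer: -2064/18473 ≈ -0.11173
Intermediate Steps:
c = 8970/43 (c = -130/((-86/138)) = -130/((-86*1/138)) = -130/(-43/69) = -130*(-69/43) = 8970/43 ≈ 208.60)
y = 2004/43 (y = (-84 - 78) + 8970/43 = -162 + 8970/43 = 2004/43 ≈ 46.605)
(63 - 111)/(y + 383) = (63 - 111)/(2004/43 + 383) = -48/18473/43 = -48*43/18473 = -2064/18473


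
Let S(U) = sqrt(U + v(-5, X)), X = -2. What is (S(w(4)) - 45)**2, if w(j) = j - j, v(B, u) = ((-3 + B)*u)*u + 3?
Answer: (45 - I*sqrt(29))**2 ≈ 1996.0 - 484.67*I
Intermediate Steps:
v(B, u) = 3 + u**2*(-3 + B) (v(B, u) = (u*(-3 + B))*u + 3 = u**2*(-3 + B) + 3 = 3 + u**2*(-3 + B))
w(j) = 0
S(U) = sqrt(-29 + U) (S(U) = sqrt(U + (3 - 3*(-2)**2 - 5*(-2)**2)) = sqrt(U + (3 - 3*4 - 5*4)) = sqrt(U + (3 - 12 - 20)) = sqrt(U - 29) = sqrt(-29 + U))
(S(w(4)) - 45)**2 = (sqrt(-29 + 0) - 45)**2 = (sqrt(-29) - 45)**2 = (I*sqrt(29) - 45)**2 = (-45 + I*sqrt(29))**2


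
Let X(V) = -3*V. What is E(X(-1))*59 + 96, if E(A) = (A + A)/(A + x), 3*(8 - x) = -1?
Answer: 2163/17 ≈ 127.24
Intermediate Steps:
x = 25/3 (x = 8 - ⅓*(-1) = 8 + ⅓ = 25/3 ≈ 8.3333)
E(A) = 2*A/(25/3 + A) (E(A) = (A + A)/(A + 25/3) = (2*A)/(25/3 + A) = 2*A/(25/3 + A))
E(X(-1))*59 + 96 = (6*(-3*(-1))/(25 + 3*(-3*(-1))))*59 + 96 = (6*3/(25 + 3*3))*59 + 96 = (6*3/(25 + 9))*59 + 96 = (6*3/34)*59 + 96 = (6*3*(1/34))*59 + 96 = (9/17)*59 + 96 = 531/17 + 96 = 2163/17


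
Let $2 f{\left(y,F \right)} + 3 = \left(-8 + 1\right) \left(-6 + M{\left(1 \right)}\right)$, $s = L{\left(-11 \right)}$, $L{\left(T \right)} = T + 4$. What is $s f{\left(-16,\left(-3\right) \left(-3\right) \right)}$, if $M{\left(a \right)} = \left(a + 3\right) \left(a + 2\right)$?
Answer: $\frac{315}{2} \approx 157.5$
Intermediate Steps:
$L{\left(T \right)} = 4 + T$
$M{\left(a \right)} = \left(2 + a\right) \left(3 + a\right)$ ($M{\left(a \right)} = \left(3 + a\right) \left(2 + a\right) = \left(2 + a\right) \left(3 + a\right)$)
$s = -7$ ($s = 4 - 11 = -7$)
$f{\left(y,F \right)} = - \frac{45}{2}$ ($f{\left(y,F \right)} = - \frac{3}{2} + \frac{\left(-8 + 1\right) \left(-6 + \left(6 + 1^{2} + 5 \cdot 1\right)\right)}{2} = - \frac{3}{2} + \frac{\left(-7\right) \left(-6 + \left(6 + 1 + 5\right)\right)}{2} = - \frac{3}{2} + \frac{\left(-7\right) \left(-6 + 12\right)}{2} = - \frac{3}{2} + \frac{\left(-7\right) 6}{2} = - \frac{3}{2} + \frac{1}{2} \left(-42\right) = - \frac{3}{2} - 21 = - \frac{45}{2}$)
$s f{\left(-16,\left(-3\right) \left(-3\right) \right)} = \left(-7\right) \left(- \frac{45}{2}\right) = \frac{315}{2}$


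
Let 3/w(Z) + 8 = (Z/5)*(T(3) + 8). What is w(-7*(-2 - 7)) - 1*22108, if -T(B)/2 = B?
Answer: -1901273/86 ≈ -22108.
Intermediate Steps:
T(B) = -2*B
w(Z) = 3/(-8 + 2*Z/5) (w(Z) = 3/(-8 + (Z/5)*(-2*3 + 8)) = 3/(-8 + (Z*(⅕))*(-6 + 8)) = 3/(-8 + (Z/5)*2) = 3/(-8 + 2*Z/5))
w(-7*(-2 - 7)) - 1*22108 = 15/(2*(-20 - 7*(-2 - 7))) - 1*22108 = 15/(2*(-20 - 7*(-9))) - 22108 = 15/(2*(-20 + 63)) - 22108 = (15/2)/43 - 22108 = (15/2)*(1/43) - 22108 = 15/86 - 22108 = -1901273/86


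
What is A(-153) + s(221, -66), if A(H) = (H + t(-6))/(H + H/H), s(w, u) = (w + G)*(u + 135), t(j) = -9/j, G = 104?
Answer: 6817503/304 ≈ 22426.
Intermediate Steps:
s(w, u) = (104 + w)*(135 + u) (s(w, u) = (w + 104)*(u + 135) = (104 + w)*(135 + u))
A(H) = (3/2 + H)/(1 + H) (A(H) = (H - 9/(-6))/(H + H/H) = (H - 9*(-1/6))/(H + 1) = (H + 3/2)/(1 + H) = (3/2 + H)/(1 + H))
A(-153) + s(221, -66) = (3/2 - 153)/(1 - 153) + (14040 + 104*(-66) + 135*221 - 66*221) = -303/2/(-152) + (14040 - 6864 + 29835 - 14586) = -1/152*(-303/2) + 22425 = 303/304 + 22425 = 6817503/304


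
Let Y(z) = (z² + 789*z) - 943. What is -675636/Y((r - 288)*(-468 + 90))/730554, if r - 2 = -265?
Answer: -112606/5301880675906397 ≈ -2.1239e-11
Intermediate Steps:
r = -263 (r = 2 - 265 = -263)
Y(z) = -943 + z² + 789*z
-675636/Y((r - 288)*(-468 + 90))/730554 = -675636/(-943 + ((-263 - 288)*(-468 + 90))² + 789*((-263 - 288)*(-468 + 90)))/730554 = -675636/(-943 + (-551*(-378))² + 789*(-551*(-378)))*(1/730554) = -675636/(-943 + 208278² + 789*208278)*(1/730554) = -675636/(-943 + 43379725284 + 164331342)*(1/730554) = -675636/43544055683*(1/730554) = -675636*1/43544055683*(1/730554) = -675636/43544055683*1/730554 = -112606/5301880675906397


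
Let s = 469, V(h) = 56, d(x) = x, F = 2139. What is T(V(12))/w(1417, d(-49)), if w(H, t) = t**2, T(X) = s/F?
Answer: 67/733677 ≈ 9.1321e-5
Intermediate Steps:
T(X) = 469/2139
T(V(12))/w(1417, d(-49)) = 469/(2139*((-49)**2)) = (469/2139)/2401 = (469/2139)*(1/2401) = 67/733677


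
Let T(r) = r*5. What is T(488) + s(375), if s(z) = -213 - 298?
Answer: 1929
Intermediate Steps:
T(r) = 5*r
s(z) = -511
T(488) + s(375) = 5*488 - 511 = 2440 - 511 = 1929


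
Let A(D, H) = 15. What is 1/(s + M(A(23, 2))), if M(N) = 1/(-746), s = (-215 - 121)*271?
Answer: -746/67927777 ≈ -1.0982e-5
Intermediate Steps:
s = -91056 (s = -336*271 = -91056)
M(N) = -1/746
1/(s + M(A(23, 2))) = 1/(-91056 - 1/746) = 1/(-67927777/746) = -746/67927777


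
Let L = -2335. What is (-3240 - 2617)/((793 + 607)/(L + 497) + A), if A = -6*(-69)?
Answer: -5382583/379766 ≈ -14.173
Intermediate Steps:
A = 414
(-3240 - 2617)/((793 + 607)/(L + 497) + A) = (-3240 - 2617)/((793 + 607)/(-2335 + 497) + 414) = -5857/(1400/(-1838) + 414) = -5857/(1400*(-1/1838) + 414) = -5857/(-700/919 + 414) = -5857/379766/919 = -5857*919/379766 = -5382583/379766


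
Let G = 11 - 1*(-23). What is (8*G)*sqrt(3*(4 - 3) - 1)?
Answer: 272*sqrt(2) ≈ 384.67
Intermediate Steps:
G = 34 (G = 11 + 23 = 34)
(8*G)*sqrt(3*(4 - 3) - 1) = (8*34)*sqrt(3*(4 - 3) - 1) = 272*sqrt(3*1 - 1) = 272*sqrt(3 - 1) = 272*sqrt(2)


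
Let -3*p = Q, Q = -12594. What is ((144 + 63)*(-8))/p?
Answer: -828/2099 ≈ -0.39447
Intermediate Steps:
p = 4198 (p = -1/3*(-12594) = 4198)
((144 + 63)*(-8))/p = ((144 + 63)*(-8))/4198 = (207*(-8))*(1/4198) = -1656*1/4198 = -828/2099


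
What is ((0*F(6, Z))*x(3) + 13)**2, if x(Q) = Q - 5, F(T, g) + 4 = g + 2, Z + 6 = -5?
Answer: 169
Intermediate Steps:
Z = -11 (Z = -6 - 5 = -11)
F(T, g) = -2 + g (F(T, g) = -4 + (g + 2) = -4 + (2 + g) = -2 + g)
x(Q) = -5 + Q
((0*F(6, Z))*x(3) + 13)**2 = ((0*(-2 - 11))*(-5 + 3) + 13)**2 = ((0*(-13))*(-2) + 13)**2 = (0*(-2) + 13)**2 = (0 + 13)**2 = 13**2 = 169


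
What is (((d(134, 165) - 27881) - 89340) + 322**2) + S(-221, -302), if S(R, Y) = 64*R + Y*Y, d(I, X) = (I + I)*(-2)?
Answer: 62987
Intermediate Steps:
d(I, X) = -4*I (d(I, X) = (2*I)*(-2) = -4*I)
S(R, Y) = Y**2 + 64*R (S(R, Y) = 64*R + Y**2 = Y**2 + 64*R)
(((d(134, 165) - 27881) - 89340) + 322**2) + S(-221, -302) = (((-4*134 - 27881) - 89340) + 322**2) + ((-302)**2 + 64*(-221)) = (((-536 - 27881) - 89340) + 103684) + (91204 - 14144) = ((-28417 - 89340) + 103684) + 77060 = (-117757 + 103684) + 77060 = -14073 + 77060 = 62987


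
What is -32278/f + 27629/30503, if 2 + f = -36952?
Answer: 1002788950/563603931 ≈ 1.7792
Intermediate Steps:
f = -36954 (f = -2 - 36952 = -36954)
-32278/f + 27629/30503 = -32278/(-36954) + 27629/30503 = -32278*(-1/36954) + 27629*(1/30503) = 16139/18477 + 27629/30503 = 1002788950/563603931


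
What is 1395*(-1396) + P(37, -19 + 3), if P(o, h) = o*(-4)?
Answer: -1947568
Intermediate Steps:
P(o, h) = -4*o
1395*(-1396) + P(37, -19 + 3) = 1395*(-1396) - 4*37 = -1947420 - 148 = -1947568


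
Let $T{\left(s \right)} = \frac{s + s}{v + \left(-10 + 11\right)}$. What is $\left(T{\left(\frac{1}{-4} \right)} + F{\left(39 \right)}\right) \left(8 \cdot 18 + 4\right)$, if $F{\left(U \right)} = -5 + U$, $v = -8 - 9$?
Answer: $\frac{40293}{8} \approx 5036.6$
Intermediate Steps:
$v = -17$ ($v = -8 - 9 = -17$)
$T{\left(s \right)} = - \frac{s}{8}$ ($T{\left(s \right)} = \frac{s + s}{-17 + \left(-10 + 11\right)} = \frac{2 s}{-17 + 1} = \frac{2 s}{-16} = 2 s \left(- \frac{1}{16}\right) = - \frac{s}{8}$)
$\left(T{\left(\frac{1}{-4} \right)} + F{\left(39 \right)}\right) \left(8 \cdot 18 + 4\right) = \left(- \frac{1}{8 \left(-4\right)} + \left(-5 + 39\right)\right) \left(8 \cdot 18 + 4\right) = \left(\left(- \frac{1}{8}\right) \left(- \frac{1}{4}\right) + 34\right) \left(144 + 4\right) = \left(\frac{1}{32} + 34\right) 148 = \frac{1089}{32} \cdot 148 = \frac{40293}{8}$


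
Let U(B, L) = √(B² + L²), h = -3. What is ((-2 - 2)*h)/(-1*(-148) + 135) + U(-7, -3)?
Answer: 12/283 + √58 ≈ 7.6582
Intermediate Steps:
((-2 - 2)*h)/(-1*(-148) + 135) + U(-7, -3) = ((-2 - 2)*(-3))/(-1*(-148) + 135) + √((-7)² + (-3)²) = (-4*(-3))/(148 + 135) + √(49 + 9) = 12/283 + √58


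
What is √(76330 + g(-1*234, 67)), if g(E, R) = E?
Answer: 8*√1189 ≈ 275.85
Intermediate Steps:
√(76330 + g(-1*234, 67)) = √(76330 - 1*234) = √(76330 - 234) = √76096 = 8*√1189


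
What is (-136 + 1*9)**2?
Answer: 16129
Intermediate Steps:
(-136 + 1*9)**2 = (-136 + 9)**2 = (-127)**2 = 16129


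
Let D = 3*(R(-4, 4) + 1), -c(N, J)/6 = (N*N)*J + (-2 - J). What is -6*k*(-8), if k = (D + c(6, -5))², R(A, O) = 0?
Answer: 54442800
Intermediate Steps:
c(N, J) = 12 + 6*J - 6*J*N² (c(N, J) = -6*((N*N)*J + (-2 - J)) = -6*(N²*J + (-2 - J)) = -6*(J*N² + (-2 - J)) = -6*(-2 - J + J*N²) = 12 + 6*J - 6*J*N²)
D = 3 (D = 3*(0 + 1) = 3*1 = 3)
k = 1134225 (k = (3 + (12 + 6*(-5) - 6*(-5)*6²))² = (3 + (12 - 30 - 6*(-5)*36))² = (3 + (12 - 30 + 1080))² = (3 + 1062)² = 1065² = 1134225)
-6*k*(-8) = -6*1134225*(-8) = -6805350*(-8) = 54442800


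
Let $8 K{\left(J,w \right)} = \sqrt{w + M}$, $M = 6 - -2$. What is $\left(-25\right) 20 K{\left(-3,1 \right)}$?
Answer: $- \frac{375}{2} \approx -187.5$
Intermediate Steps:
$M = 8$ ($M = 6 + 2 = 8$)
$K{\left(J,w \right)} = \frac{\sqrt{8 + w}}{8}$ ($K{\left(J,w \right)} = \frac{\sqrt{w + 8}}{8} = \frac{\sqrt{8 + w}}{8}$)
$\left(-25\right) 20 K{\left(-3,1 \right)} = \left(-25\right) 20 \frac{\sqrt{8 + 1}}{8} = - 500 \frac{\sqrt{9}}{8} = - 500 \cdot \frac{1}{8} \cdot 3 = \left(-500\right) \frac{3}{8} = - \frac{375}{2}$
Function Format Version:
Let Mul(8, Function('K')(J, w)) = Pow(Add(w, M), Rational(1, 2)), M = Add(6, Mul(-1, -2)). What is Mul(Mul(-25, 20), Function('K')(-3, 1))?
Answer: Rational(-375, 2) ≈ -187.50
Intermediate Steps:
M = 8 (M = Add(6, 2) = 8)
Function('K')(J, w) = Mul(Rational(1, 8), Pow(Add(8, w), Rational(1, 2))) (Function('K')(J, w) = Mul(Rational(1, 8), Pow(Add(w, 8), Rational(1, 2))) = Mul(Rational(1, 8), Pow(Add(8, w), Rational(1, 2))))
Mul(Mul(-25, 20), Function('K')(-3, 1)) = Mul(Mul(-25, 20), Mul(Rational(1, 8), Pow(Add(8, 1), Rational(1, 2)))) = Mul(-500, Mul(Rational(1, 8), Pow(9, Rational(1, 2)))) = Mul(-500, Mul(Rational(1, 8), 3)) = Mul(-500, Rational(3, 8)) = Rational(-375, 2)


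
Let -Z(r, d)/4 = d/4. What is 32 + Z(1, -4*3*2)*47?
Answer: 1160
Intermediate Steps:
Z(r, d) = -d (Z(r, d) = -4*d/4 = -d)
32 + Z(1, -4*3*2)*47 = 32 - (-4*3)*2*47 = 32 - (-12)*2*47 = 32 - 1*(-24)*47 = 32 + 24*47 = 32 + 1128 = 1160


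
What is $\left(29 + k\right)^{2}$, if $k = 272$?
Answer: $90601$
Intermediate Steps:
$\left(29 + k\right)^{2} = \left(29 + 272\right)^{2} = 301^{2} = 90601$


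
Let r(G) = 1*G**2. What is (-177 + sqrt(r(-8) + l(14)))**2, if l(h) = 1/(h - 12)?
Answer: (354 - sqrt(258))**2/4 ≈ 28550.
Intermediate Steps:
r(G) = G**2
l(h) = 1/(-12 + h)
(-177 + sqrt(r(-8) + l(14)))**2 = (-177 + sqrt((-8)**2 + 1/(-12 + 14)))**2 = (-177 + sqrt(64 + 1/2))**2 = (-177 + sqrt(129/2))**2 = (-177 + sqrt(258)/2)**2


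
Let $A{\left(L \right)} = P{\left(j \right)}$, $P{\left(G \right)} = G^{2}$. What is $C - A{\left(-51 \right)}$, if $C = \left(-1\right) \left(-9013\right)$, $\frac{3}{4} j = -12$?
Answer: $8757$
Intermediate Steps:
$j = -16$ ($j = \frac{4}{3} \left(-12\right) = -16$)
$C = 9013$
$A{\left(L \right)} = 256$ ($A{\left(L \right)} = \left(-16\right)^{2} = 256$)
$C - A{\left(-51 \right)} = 9013 - 256 = 8757$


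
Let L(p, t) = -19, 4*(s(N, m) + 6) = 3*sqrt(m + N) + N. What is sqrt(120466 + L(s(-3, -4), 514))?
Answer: 9*sqrt(1487) ≈ 347.05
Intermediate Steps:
s(N, m) = -6 + N/4 + 3*sqrt(N + m)/4 (s(N, m) = -6 + (3*sqrt(m + N) + N)/4 = -6 + (3*sqrt(N + m) + N)/4 = -6 + (N + 3*sqrt(N + m))/4 = -6 + (N/4 + 3*sqrt(N + m)/4) = -6 + N/4 + 3*sqrt(N + m)/4)
sqrt(120466 + L(s(-3, -4), 514)) = sqrt(120466 - 19) = sqrt(120447) = 9*sqrt(1487)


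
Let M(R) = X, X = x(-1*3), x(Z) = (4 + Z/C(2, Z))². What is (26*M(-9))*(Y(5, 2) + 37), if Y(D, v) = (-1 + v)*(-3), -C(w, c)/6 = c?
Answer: 116909/9 ≈ 12990.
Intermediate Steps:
C(w, c) = -6*c
Y(D, v) = 3 - 3*v
x(Z) = 529/36 (x(Z) = (4 + Z/((-6*Z)))² = (4 + Z*(-1/(6*Z)))² = (4 - ⅙)² = (23/6)² = 529/36)
X = 529/36 ≈ 14.694
M(R) = 529/36
(26*M(-9))*(Y(5, 2) + 37) = (26*(529/36))*((3 - 3*2) + 37) = 6877*((3 - 6) + 37)/18 = 6877*(-3 + 37)/18 = (6877/18)*34 = 116909/9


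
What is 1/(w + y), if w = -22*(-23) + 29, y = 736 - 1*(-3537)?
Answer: 1/4808 ≈ 0.00020799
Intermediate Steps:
y = 4273 (y = 736 + 3537 = 4273)
w = 535 (w = 506 + 29 = 535)
1/(w + y) = 1/(535 + 4273) = 1/4808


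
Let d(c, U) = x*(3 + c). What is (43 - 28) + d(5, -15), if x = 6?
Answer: 63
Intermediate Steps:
d(c, U) = 18 + 6*c (d(c, U) = 6*(3 + c) = 18 + 6*c)
(43 - 28) + d(5, -15) = (43 - 28) + (18 + 6*5) = 15 + (18 + 30) = 15 + 48 = 63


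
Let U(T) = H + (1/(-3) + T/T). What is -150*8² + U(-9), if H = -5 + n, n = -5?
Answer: -28828/3 ≈ -9609.3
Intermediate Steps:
H = -10 (H = -5 - 5 = -10)
U(T) = -28/3 (U(T) = -10 + (1/(-3) + T/T) = -10 + (1*(-⅓) + 1) = -10 + (-⅓ + 1) = -10 + ⅔ = -28/3)
-150*8² + U(-9) = -150*8² - 28/3 = -150*64 - 28/3 = -9600 - 28/3 = -28828/3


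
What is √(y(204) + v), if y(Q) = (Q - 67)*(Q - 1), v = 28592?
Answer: 3*√6267 ≈ 237.49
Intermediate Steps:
y(Q) = (-1 + Q)*(-67 + Q) (y(Q) = (-67 + Q)*(-1 + Q) = (-1 + Q)*(-67 + Q))
√(y(204) + v) = √((67 + 204² - 68*204) + 28592) = √((67 + 41616 - 13872) + 28592) = √(27811 + 28592) = √56403 = 3*√6267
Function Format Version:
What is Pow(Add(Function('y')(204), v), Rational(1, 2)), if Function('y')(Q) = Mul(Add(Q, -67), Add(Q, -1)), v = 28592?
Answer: Mul(3, Pow(6267, Rational(1, 2))) ≈ 237.49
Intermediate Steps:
Function('y')(Q) = Mul(Add(-1, Q), Add(-67, Q)) (Function('y')(Q) = Mul(Add(-67, Q), Add(-1, Q)) = Mul(Add(-1, Q), Add(-67, Q)))
Pow(Add(Function('y')(204), v), Rational(1, 2)) = Pow(Add(Add(67, Pow(204, 2), Mul(-68, 204)), 28592), Rational(1, 2)) = Pow(Add(Add(67, 41616, -13872), 28592), Rational(1, 2)) = Pow(Add(27811, 28592), Rational(1, 2)) = Pow(56403, Rational(1, 2)) = Mul(3, Pow(6267, Rational(1, 2)))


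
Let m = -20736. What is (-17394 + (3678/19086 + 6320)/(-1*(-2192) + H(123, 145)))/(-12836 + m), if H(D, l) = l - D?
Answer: 1944146201/3752994696 ≈ 0.51803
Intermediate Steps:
(-17394 + (3678/19086 + 6320)/(-1*(-2192) + H(123, 145)))/(-12836 + m) = (-17394 + (3678/19086 + 6320)/(-1*(-2192) + (145 - 1*123)))/(-12836 - 20736) = (-17394 + (3678*(1/19086) + 6320)/(2192 + (145 - 123)))/(-33572) = (-17394 + (613/3181 + 6320)/(2192 + 22))*(-1/33572) = (-17394 + (20104533/3181)/2214)*(-1/33572) = (-17394 + (20104533/3181)*(1/2214))*(-1/33572) = (-17394 + 2233837/782526)*(-1/33572) = -13609023407/782526*(-1/33572) = 1944146201/3752994696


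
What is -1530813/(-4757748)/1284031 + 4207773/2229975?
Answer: 53890340229491587/28560023436228900 ≈ 1.8869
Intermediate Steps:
-1530813/(-4757748)/1284031 + 4207773/2229975 = -1530813*(-1/4757748)*(1/1284031) + 4207773*(1/2229975) = (510271/1585916)*(1/1284031) + 1402591/743325 = 510271/2036365307396 + 1402591/743325 = 53890340229491587/28560023436228900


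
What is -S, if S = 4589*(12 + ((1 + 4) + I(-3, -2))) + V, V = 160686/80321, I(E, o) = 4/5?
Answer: -32805586571/401605 ≈ -81686.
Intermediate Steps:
I(E, o) = ⅘ (I(E, o) = 4*(⅕) = ⅘)
V = 160686/80321 (V = 160686*(1/80321) = 160686/80321 ≈ 2.0005)
S = 32805586571/401605 (S = 4589*(12 + ((1 + 4) + ⅘)) + 160686/80321 = 4589*(12 + (5 + ⅘)) + 160686/80321 = 4589*(12 + 29/5) + 160686/80321 = 4589*(89/5) + 160686/80321 = 408421/5 + 160686/80321 = 32805586571/401605 ≈ 81686.)
-S = -1*32805586571/401605 = -32805586571/401605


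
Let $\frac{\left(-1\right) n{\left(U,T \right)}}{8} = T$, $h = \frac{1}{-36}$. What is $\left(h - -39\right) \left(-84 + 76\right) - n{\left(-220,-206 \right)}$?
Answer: $- \frac{17638}{9} \approx -1959.8$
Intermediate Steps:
$h = - \frac{1}{36} \approx -0.027778$
$n{\left(U,T \right)} = - 8 T$
$\left(h - -39\right) \left(-84 + 76\right) - n{\left(-220,-206 \right)} = \left(- \frac{1}{36} - -39\right) \left(-84 + 76\right) - \left(-8\right) \left(-206\right) = \left(- \frac{1}{36} + 39\right) \left(-8\right) - 1648 = \frac{1403}{36} \left(-8\right) - 1648 = - \frac{2806}{9} - 1648 = - \frac{17638}{9}$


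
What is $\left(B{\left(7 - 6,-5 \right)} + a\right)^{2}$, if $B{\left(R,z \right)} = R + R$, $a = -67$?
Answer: $4225$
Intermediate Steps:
$B{\left(R,z \right)} = 2 R$
$\left(B{\left(7 - 6,-5 \right)} + a\right)^{2} = \left(2 \left(7 - 6\right) - 67\right)^{2} = \left(2 \cdot 1 - 67\right)^{2} = \left(2 - 67\right)^{2} = \left(-65\right)^{2} = 4225$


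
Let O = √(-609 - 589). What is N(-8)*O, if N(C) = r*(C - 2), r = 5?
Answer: -50*I*√1198 ≈ -1730.6*I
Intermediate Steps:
N(C) = -10 + 5*C (N(C) = 5*(C - 2) = 5*(-2 + C) = -10 + 5*C)
O = I*√1198 (O = √(-1198) = I*√1198 ≈ 34.612*I)
N(-8)*O = (-10 + 5*(-8))*(I*√1198) = (-10 - 40)*(I*√1198) = -50*I*√1198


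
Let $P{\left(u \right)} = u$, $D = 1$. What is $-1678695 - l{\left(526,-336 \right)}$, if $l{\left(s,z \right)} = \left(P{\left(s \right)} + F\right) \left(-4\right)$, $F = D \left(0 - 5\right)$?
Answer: $-1676611$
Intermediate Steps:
$F = -5$ ($F = 1 \left(0 - 5\right) = 1 \left(-5\right) = -5$)
$l{\left(s,z \right)} = 20 - 4 s$ ($l{\left(s,z \right)} = \left(s - 5\right) \left(-4\right) = \left(-5 + s\right) \left(-4\right) = 20 - 4 s$)
$-1678695 - l{\left(526,-336 \right)} = -1678695 - \left(20 - 2104\right) = -1678695 - -2084 = -1678695 + 2084 = -1676611$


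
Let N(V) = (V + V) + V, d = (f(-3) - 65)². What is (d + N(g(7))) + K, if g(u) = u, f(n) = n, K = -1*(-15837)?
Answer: 20482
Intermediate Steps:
K = 15837
d = 4624 (d = (-3 - 65)² = (-68)² = 4624)
N(V) = 3*V (N(V) = 2*V + V = 3*V)
(d + N(g(7))) + K = (4624 + 3*7) + 15837 = (4624 + 21) + 15837 = 4645 + 15837 = 20482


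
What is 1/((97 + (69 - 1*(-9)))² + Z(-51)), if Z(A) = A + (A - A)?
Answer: 1/30574 ≈ 3.2708e-5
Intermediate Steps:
Z(A) = A (Z(A) = A + 0 = A)
1/((97 + (69 - 1*(-9)))² + Z(-51)) = 1/((97 + (69 - 1*(-9)))² - 51) = 1/((97 + (69 + 9))² - 51) = 1/((97 + 78)² - 51) = 1/(175² - 51) = 1/(30625 - 51) = 1/30574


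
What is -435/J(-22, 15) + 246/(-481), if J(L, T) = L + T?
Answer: 207513/3367 ≈ 61.631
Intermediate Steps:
-435/J(-22, 15) + 246/(-481) = -435/(-22 + 15) + 246/(-481) = -435/(-7) + 246*(-1/481) = -435*(-1/7) - 246/481 = 435/7 - 246/481 = 207513/3367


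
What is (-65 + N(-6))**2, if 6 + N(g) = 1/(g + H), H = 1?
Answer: 126736/25 ≈ 5069.4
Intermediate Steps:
N(g) = -6 + 1/(1 + g) (N(g) = -6 + 1/(g + 1) = -6 + 1/(1 + g))
(-65 + N(-6))**2 = (-65 + (-5 - 6*(-6))/(1 - 6))**2 = (-65 + (-5 + 36)/(-5))**2 = (-65 - 1/5*31)**2 = (-65 - 31/5)**2 = (-356/5)**2 = 126736/25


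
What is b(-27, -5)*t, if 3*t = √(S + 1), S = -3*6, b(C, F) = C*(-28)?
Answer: 252*I*√17 ≈ 1039.0*I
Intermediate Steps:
b(C, F) = -28*C
S = -18
t = I*√17/3 (t = √(-18 + 1)/3 = √(-17)/3 = (I*√17)/3 = I*√17/3 ≈ 1.3744*I)
b(-27, -5)*t = (-28*(-27))*(I*√17/3) = 756*(I*√17/3) = 252*I*√17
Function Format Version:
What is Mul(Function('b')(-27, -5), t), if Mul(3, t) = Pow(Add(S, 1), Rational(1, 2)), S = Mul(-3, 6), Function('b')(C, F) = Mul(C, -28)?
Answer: Mul(252, I, Pow(17, Rational(1, 2))) ≈ Mul(1039.0, I)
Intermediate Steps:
Function('b')(C, F) = Mul(-28, C)
S = -18
t = Mul(Rational(1, 3), I, Pow(17, Rational(1, 2))) (t = Mul(Rational(1, 3), Pow(Add(-18, 1), Rational(1, 2))) = Mul(Rational(1, 3), Pow(-17, Rational(1, 2))) = Mul(Rational(1, 3), Mul(I, Pow(17, Rational(1, 2)))) = Mul(Rational(1, 3), I, Pow(17, Rational(1, 2))) ≈ Mul(1.3744, I))
Mul(Function('b')(-27, -5), t) = Mul(Mul(-28, -27), Mul(Rational(1, 3), I, Pow(17, Rational(1, 2)))) = Mul(756, Mul(Rational(1, 3), I, Pow(17, Rational(1, 2)))) = Mul(252, I, Pow(17, Rational(1, 2)))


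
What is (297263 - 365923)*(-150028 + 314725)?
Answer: -11308096020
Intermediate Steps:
(297263 - 365923)*(-150028 + 314725) = -68660*164697 = -11308096020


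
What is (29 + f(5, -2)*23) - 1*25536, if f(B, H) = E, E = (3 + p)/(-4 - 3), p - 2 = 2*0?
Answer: -178664/7 ≈ -25523.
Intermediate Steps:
p = 2 (p = 2 + 2*0 = 2 + 0 = 2)
E = -5/7 (E = (3 + 2)/(-4 - 3) = 5/(-7) = 5*(-⅐) = -5/7 ≈ -0.71429)
f(B, H) = -5/7
(29 + f(5, -2)*23) - 1*25536 = (29 - 5/7*23) - 1*25536 = (29 - 115/7) - 25536 = 88/7 - 25536 = -178664/7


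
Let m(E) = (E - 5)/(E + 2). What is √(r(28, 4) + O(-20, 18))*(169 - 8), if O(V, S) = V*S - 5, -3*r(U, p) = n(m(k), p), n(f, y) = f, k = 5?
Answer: 161*I*√365 ≈ 3075.9*I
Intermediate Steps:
m(E) = (-5 + E)/(2 + E)
r(U, p) = 0 (r(U, p) = -(-5 + 5)/(3*(2 + 5)) = -0/(3*7) = -0/21 = -⅓*0 = 0)
O(V, S) = -5 + S*V (O(V, S) = S*V - 5 = -5 + S*V)
√(r(28, 4) + O(-20, 18))*(169 - 8) = √(0 + (-5 + 18*(-20)))*(169 - 8) = √(0 + (-5 - 360))*161 = √(0 - 365)*161 = √(-365)*161 = (I*√365)*161 = 161*I*√365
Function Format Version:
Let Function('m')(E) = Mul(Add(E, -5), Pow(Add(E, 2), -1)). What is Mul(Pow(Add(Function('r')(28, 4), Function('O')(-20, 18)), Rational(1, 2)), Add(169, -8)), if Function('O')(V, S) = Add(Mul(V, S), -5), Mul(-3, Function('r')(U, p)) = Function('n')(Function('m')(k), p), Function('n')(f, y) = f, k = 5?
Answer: Mul(161, I, Pow(365, Rational(1, 2))) ≈ Mul(3075.9, I)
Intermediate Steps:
Function('m')(E) = Mul(Pow(Add(2, E), -1), Add(-5, E)) (Function('m')(E) = Mul(Add(-5, E), Pow(Add(2, E), -1)) = Mul(Pow(Add(2, E), -1), Add(-5, E)))
Function('r')(U, p) = 0 (Function('r')(U, p) = Mul(Rational(-1, 3), Mul(Pow(Add(2, 5), -1), Add(-5, 5))) = Mul(Rational(-1, 3), Mul(Pow(7, -1), 0)) = Mul(Rational(-1, 3), Mul(Rational(1, 7), 0)) = Mul(Rational(-1, 3), 0) = 0)
Function('O')(V, S) = Add(-5, Mul(S, V)) (Function('O')(V, S) = Add(Mul(S, V), -5) = Add(-5, Mul(S, V)))
Mul(Pow(Add(Function('r')(28, 4), Function('O')(-20, 18)), Rational(1, 2)), Add(169, -8)) = Mul(Pow(Add(0, Add(-5, Mul(18, -20))), Rational(1, 2)), Add(169, -8)) = Mul(Pow(Add(0, Add(-5, -360)), Rational(1, 2)), 161) = Mul(Pow(Add(0, -365), Rational(1, 2)), 161) = Mul(Pow(-365, Rational(1, 2)), 161) = Mul(Mul(I, Pow(365, Rational(1, 2))), 161) = Mul(161, I, Pow(365, Rational(1, 2)))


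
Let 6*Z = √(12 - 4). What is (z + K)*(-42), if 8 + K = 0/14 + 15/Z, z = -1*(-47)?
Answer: -1638 - 945*√2 ≈ -2974.4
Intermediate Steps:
z = 47
Z = √2/3 (Z = √(12 - 4)/6 = √8/6 = (2*√2)/6 = √2/3 ≈ 0.47140)
K = -8 + 45*√2/2 (K = -8 + (0/14 + 15/((√2/3))) = -8 + (0*(1/14) + 15*(3*√2/2)) = -8 + (0 + 45*√2/2) = -8 + 45*√2/2 ≈ 23.820)
(z + K)*(-42) = (47 + (-8 + 45*√2/2))*(-42) = (39 + 45*√2/2)*(-42) = -1638 - 945*√2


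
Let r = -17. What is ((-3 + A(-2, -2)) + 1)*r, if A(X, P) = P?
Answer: 68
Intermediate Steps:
((-3 + A(-2, -2)) + 1)*r = ((-3 - 2) + 1)*(-17) = (-5 + 1)*(-17) = -4*(-17) = 68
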